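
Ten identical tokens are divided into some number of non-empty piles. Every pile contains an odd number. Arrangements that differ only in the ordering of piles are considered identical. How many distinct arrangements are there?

10

The partitions of 10 that satisfy the conditions:
1 + 9
3 + 7
1 + 1 + 1 + 7
5 + 5
1 + 1 + 3 + 5
1 + 1 + 1 + 1 + 1 + 5
1 + 3 + 3 + 3
1 + 1 + 1 + 1 + 3 + 3
1 + 1 + 1 + 1 + 1 + 1 + 1 + 3
1 + 1 + 1 + 1 + 1 + 1 + 1 + 1 + 1 + 1
That's 10 in total.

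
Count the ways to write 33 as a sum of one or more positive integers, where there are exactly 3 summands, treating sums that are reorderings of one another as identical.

91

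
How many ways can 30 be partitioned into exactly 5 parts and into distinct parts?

84

There are 84 such partitions.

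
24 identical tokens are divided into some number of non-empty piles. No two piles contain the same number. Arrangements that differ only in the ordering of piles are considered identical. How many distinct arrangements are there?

Counting exhaustively, 122 partitions satisfy the conditions.

122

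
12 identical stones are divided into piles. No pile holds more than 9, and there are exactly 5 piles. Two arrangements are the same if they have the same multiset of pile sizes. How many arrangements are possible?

They are:
8, 1, 1, 1, 1
7, 2, 1, 1, 1
6, 3, 1, 1, 1
6, 2, 2, 1, 1
5, 4, 1, 1, 1
5, 3, 2, 1, 1
5, 2, 2, 2, 1
4, 4, 2, 1, 1
4, 3, 3, 1, 1
4, 3, 2, 2, 1
4, 2, 2, 2, 2
3, 3, 3, 2, 1
3, 3, 2, 2, 2

13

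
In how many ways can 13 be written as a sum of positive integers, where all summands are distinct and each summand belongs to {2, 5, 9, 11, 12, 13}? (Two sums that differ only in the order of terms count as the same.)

They are:
13
11, 2
Counting gives 2.

2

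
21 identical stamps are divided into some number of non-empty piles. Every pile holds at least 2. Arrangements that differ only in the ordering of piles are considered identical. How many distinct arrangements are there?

Systematic enumeration (by largest part, then next-largest, …) yields 165.

165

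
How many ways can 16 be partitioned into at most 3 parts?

There are too many to list fully; the first 12 (by largest part) are:
16
15, 1
14, 2
14, 1, 1
13, 3
13, 2, 1
12, 4
12, 3, 1
12, 2, 2
11, 5
11, 4, 1
11, 3, 2
…and 18 more, for 30 total.

30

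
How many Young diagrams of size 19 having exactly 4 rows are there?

54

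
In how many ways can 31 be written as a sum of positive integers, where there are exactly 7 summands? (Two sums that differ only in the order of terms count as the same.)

733

Counting exhaustively, 733 partitions satisfy the conditions.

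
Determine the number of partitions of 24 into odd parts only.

Direct enumeration gives 122 partitions.

122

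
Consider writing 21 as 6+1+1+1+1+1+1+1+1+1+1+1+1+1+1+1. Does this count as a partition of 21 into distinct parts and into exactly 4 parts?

No

The parts sum to 21, and the condition 'all summands are distinct' is violated.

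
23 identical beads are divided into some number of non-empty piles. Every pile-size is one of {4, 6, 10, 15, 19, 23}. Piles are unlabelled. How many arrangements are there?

Listing the qualifying partitions of 23:
23
4,19
4,4,15

3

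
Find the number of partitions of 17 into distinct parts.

38

There are too many to list fully; the first 12 (by largest part) are:
17
16+1
15+2
14+3
14+2+1
13+4
13+3+1
12+5
12+4+1
12+3+2
11+6
11+5+1
…and 26 more, for 38 total.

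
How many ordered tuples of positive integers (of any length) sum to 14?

8192

Each of the 13 gaps between 14 units is either a break or not: 2^13 = 8192.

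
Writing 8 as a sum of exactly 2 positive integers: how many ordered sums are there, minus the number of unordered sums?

3

Compositions: C(7,1) = 7.
Partitions of 8 into exactly 2 parts: 4.
Difference: 7 − 4 = 3.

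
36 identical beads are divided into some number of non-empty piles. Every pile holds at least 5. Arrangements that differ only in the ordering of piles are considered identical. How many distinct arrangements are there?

176

There are 176 such partitions.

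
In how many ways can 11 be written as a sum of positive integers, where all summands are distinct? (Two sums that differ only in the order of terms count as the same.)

12

The partitions of 11 that satisfy the conditions:
11
10,1
9,2
8,3
8,2,1
7,4
7,3,1
6,5
6,4,1
6,3,2
5,4,2
5,3,2,1
Counting gives 12.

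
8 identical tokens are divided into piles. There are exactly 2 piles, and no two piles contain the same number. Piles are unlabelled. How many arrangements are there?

3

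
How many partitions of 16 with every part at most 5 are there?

101

Direct enumeration gives 101 partitions.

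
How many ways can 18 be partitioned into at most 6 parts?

Systematic enumeration (by largest part, then next-largest, …) yields 199.

199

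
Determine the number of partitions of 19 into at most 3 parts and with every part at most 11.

The partitions of 19 that satisfy the conditions:
11, 8
11, 7, 1
11, 6, 2
11, 5, 3
11, 4, 4
10, 9
10, 8, 1
10, 7, 2
10, 6, 3
10, 5, 4
9, 9, 1
9, 8, 2
9, 7, 3
9, 6, 4
9, 5, 5
8, 8, 3
8, 7, 4
8, 6, 5
7, 7, 5
7, 6, 6
That's 20 in total.

20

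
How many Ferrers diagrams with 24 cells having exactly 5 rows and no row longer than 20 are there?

Systematic enumeration (by largest part, then next-largest, …) yields 164.

164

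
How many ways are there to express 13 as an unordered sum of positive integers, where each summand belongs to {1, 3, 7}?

8

They are:
7,3,3
7,3,1,1,1
7,1,1,1,1,1,1
3,3,3,3,1
3,3,3,1,1,1,1
3,3,1,1,1,1,1,1,1
3,1,1,1,1,1,1,1,1,1,1
1,1,1,1,1,1,1,1,1,1,1,1,1
That's 8 in total.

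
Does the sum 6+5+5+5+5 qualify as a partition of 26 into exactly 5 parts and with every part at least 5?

The parts sum to 26, and the condition 'there are exactly 5 summands' holds; the condition 'every summand is at least 5' holds.

Yes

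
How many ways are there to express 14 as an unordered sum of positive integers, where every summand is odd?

The partitions of 14 that satisfy the conditions:
13, 1
11, 3
11, 1, 1, 1
9, 5
9, 3, 1, 1
9, 1, 1, 1, 1, 1
7, 7
7, 5, 1, 1
7, 3, 3, 1
7, 3, 1, 1, 1, 1
7, 1, 1, 1, 1, 1, 1, 1
5, 5, 3, 1
5, 5, 1, 1, 1, 1
5, 3, 3, 3
5, 3, 3, 1, 1, 1
5, 3, 1, 1, 1, 1, 1, 1
5, 1, 1, 1, 1, 1, 1, 1, 1, 1
3, 3, 3, 3, 1, 1
3, 3, 3, 1, 1, 1, 1, 1
3, 3, 1, 1, 1, 1, 1, 1, 1, 1
3, 1, 1, 1, 1, 1, 1, 1, 1, 1, 1, 1
1, 1, 1, 1, 1, 1, 1, 1, 1, 1, 1, 1, 1, 1

22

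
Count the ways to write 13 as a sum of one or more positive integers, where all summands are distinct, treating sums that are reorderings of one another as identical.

18

The partitions of 13 that satisfy the conditions:
13
12, 1
11, 2
10, 3
10, 2, 1
9, 4
9, 3, 1
8, 5
8, 4, 1
8, 3, 2
7, 6
7, 5, 1
7, 4, 2
7, 3, 2, 1
6, 5, 2
6, 4, 3
6, 4, 2, 1
5, 4, 3, 1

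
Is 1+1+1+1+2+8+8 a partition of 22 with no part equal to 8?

No

The parts sum to 22, and the condition 'no summand equals 8' is violated.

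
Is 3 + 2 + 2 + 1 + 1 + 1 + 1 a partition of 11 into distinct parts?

The parts sum to 11, and the condition 'all summands are distinct' is violated.

No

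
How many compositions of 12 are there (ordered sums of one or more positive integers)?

The number of compositions of n is 2^(n−1); here 2^11 = 2048.

2048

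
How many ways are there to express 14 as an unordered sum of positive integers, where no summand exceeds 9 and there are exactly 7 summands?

15

They are:
8,1,1,1,1,1,1
7,2,1,1,1,1,1
6,3,1,1,1,1,1
6,2,2,1,1,1,1
5,4,1,1,1,1,1
5,3,2,1,1,1,1
5,2,2,2,1,1,1
4,4,2,1,1,1,1
4,3,3,1,1,1,1
4,3,2,2,1,1,1
4,2,2,2,2,1,1
3,3,3,2,1,1,1
3,3,2,2,2,1,1
3,2,2,2,2,2,1
2,2,2,2,2,2,2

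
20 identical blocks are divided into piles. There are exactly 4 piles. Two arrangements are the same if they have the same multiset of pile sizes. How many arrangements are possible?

64

A partial list (first 12 by largest part):
17+1+1+1
16+2+1+1
15+3+1+1
15+2+2+1
14+4+1+1
14+3+2+1
14+2+2+2
13+5+1+1
13+4+2+1
13+3+3+1
13+3+2+2
12+6+1+1
…and 52 more, for 64 total.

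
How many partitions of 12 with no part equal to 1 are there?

Listing the qualifying partitions of 12:
12
2,10
3,9
4,8
2,2,8
5,7
2,3,7
6,6
2,4,6
3,3,6
2,2,2,6
2,5,5
3,4,5
2,2,3,5
4,4,4
2,2,4,4
2,3,3,4
2,2,2,2,4
3,3,3,3
2,2,2,3,3
2,2,2,2,2,2

21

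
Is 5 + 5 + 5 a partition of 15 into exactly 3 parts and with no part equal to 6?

Yes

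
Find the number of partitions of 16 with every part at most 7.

Enumerating by decreasing first part gives 164 partitions in all.

164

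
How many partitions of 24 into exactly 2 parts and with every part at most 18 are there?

7

They are:
6+18
7+17
8+16
9+15
10+14
11+13
12+12
Counting gives 7.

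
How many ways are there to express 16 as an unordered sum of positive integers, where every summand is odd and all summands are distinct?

5

They are:
15, 1
13, 3
11, 5
9, 7
7, 5, 3, 1
Counting gives 5.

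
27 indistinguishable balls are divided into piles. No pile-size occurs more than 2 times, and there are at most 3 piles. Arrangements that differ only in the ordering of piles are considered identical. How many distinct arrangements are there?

74

Systematic enumeration (by largest part, then next-largest, …) yields 74.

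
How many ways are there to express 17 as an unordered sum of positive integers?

There are 297 such partitions.

297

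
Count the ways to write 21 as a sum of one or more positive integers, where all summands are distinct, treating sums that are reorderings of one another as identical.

76

Counting exhaustively, 76 partitions satisfy the conditions.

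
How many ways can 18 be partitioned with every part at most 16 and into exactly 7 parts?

49

There are too many to list fully; the first 12 (by largest part) are:
12+1+1+1+1+1+1
11+2+1+1+1+1+1
10+3+1+1+1+1+1
10+2+2+1+1+1+1
9+4+1+1+1+1+1
9+3+2+1+1+1+1
9+2+2+2+1+1+1
8+5+1+1+1+1+1
8+4+2+1+1+1+1
8+3+3+1+1+1+1
8+3+2+2+1+1+1
8+2+2+2+2+1+1
…and 37 more, for 49 total.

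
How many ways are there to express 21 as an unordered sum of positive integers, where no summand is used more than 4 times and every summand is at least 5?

15

Listing the qualifying partitions of 21:
21
5,16
6,15
7,14
8,13
9,12
10,11
5,5,11
5,6,10
5,7,9
6,6,9
5,8,8
6,7,8
7,7,7
5,5,5,6
Counting gives 15.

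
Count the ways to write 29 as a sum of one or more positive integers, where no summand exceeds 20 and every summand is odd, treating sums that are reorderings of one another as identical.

Enumerating by decreasing first part gives 242 partitions in all.

242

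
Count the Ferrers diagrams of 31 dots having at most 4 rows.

321

Systematic enumeration (by largest part, then next-largest, …) yields 321.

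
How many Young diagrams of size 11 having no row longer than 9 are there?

54

There are too many to list fully; the first 12 (by largest part) are:
9 + 2
9 + 1 + 1
8 + 3
8 + 2 + 1
8 + 1 + 1 + 1
7 + 4
7 + 3 + 1
7 + 2 + 2
7 + 2 + 1 + 1
7 + 1 + 1 + 1 + 1
6 + 5
6 + 4 + 1
…and 42 more, for 54 total.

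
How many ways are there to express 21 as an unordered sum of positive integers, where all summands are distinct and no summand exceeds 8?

Listing the qualifying partitions of 21:
8+7+6
8+7+5+1
8+7+4+2
8+7+3+2+1
8+6+5+2
8+6+4+3
8+6+4+2+1
8+5+4+3+1
7+6+5+3
7+6+5+2+1
7+6+4+3+1
7+5+4+3+2
6+5+4+3+2+1

13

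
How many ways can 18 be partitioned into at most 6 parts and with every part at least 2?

Counting exhaustively, 80 partitions satisfy the conditions.

80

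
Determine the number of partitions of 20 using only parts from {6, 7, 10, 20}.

3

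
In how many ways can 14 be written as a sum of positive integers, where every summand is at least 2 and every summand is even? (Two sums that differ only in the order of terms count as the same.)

They are:
14
12+2
10+4
10+2+2
8+6
8+4+2
8+2+2+2
6+6+2
6+4+4
6+4+2+2
6+2+2+2+2
4+4+4+2
4+4+2+2+2
4+2+2+2+2+2
2+2+2+2+2+2+2
That's 15 in total.

15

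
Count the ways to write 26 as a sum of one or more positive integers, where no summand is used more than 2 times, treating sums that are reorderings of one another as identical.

617

Enumerating by decreasing first part gives 617 partitions in all.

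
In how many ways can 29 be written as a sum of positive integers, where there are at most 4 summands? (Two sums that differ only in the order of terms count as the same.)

Systematic enumeration (by largest part, then next-largest, …) yields 270.

270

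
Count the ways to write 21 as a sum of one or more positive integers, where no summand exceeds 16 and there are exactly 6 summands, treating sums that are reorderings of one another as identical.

Enumerating by decreasing first part gives 110 partitions in all.

110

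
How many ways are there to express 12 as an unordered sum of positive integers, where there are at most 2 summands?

The partitions of 12 that satisfy the conditions:
12
11 + 1
10 + 2
9 + 3
8 + 4
7 + 5
6 + 6

7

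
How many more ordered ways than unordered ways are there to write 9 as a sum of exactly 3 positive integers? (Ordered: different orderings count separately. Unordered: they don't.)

Ordered (compositions into 3 parts): C(8,2) = 28.
Unordered (partitions into 3 parts): 7.
Difference: 28 − 7 = 21.

21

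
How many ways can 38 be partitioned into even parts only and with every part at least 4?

A full systematic count gives 105.

105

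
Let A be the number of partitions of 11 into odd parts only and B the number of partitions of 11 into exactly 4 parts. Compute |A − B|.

Partitions of 11 into odd parts only: 12.
Partitions of 11 into exactly 4 parts: 11.
|12 − 11| = 1.

1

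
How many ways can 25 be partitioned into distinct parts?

142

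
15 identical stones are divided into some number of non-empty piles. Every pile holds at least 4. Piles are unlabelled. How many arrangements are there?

Enumerating:
15
11, 4
10, 5
9, 6
8, 7
7, 4, 4
6, 5, 4
5, 5, 5

8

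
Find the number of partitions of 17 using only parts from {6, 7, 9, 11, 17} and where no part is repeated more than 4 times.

2

The partitions of 17 that satisfy the conditions:
17
11 + 6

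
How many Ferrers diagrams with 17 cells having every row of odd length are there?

38

A partial list (first 12 by largest part):
17
15+1+1
13+3+1
13+1+1+1+1
11+5+1
11+3+3
11+3+1+1+1
11+1+1+1+1+1+1
9+7+1
9+5+3
9+5+1+1+1
9+3+3+1+1
…and 26 more, for 38 total.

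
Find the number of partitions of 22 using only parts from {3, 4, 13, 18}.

The partitions of 22 that satisfy the conditions:
4, 18
3, 3, 3, 13
3, 3, 4, 4, 4, 4
3, 3, 3, 3, 3, 3, 4
That's 4 in total.

4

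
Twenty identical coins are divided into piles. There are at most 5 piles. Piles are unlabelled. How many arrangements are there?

192

Direct enumeration gives 192 partitions.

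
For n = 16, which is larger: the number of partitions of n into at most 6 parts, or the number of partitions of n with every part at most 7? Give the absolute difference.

Partitions of 16 into at most 6 parts: 136.
Partitions of 16 with every part at most 7: 164.
|136 − 164| = 28.

28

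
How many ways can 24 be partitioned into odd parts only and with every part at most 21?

121

Counting exhaustively, 121 partitions satisfy the conditions.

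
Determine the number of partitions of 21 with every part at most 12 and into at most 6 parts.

271

Counting exhaustively, 271 partitions satisfy the conditions.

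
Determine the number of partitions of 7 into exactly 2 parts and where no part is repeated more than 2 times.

The partitions of 7 that satisfy the conditions:
6,1
5,2
4,3
That's 3 in total.

3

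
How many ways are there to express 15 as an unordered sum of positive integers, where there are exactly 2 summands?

The partitions of 15 that satisfy the conditions:
14+1
13+2
12+3
11+4
10+5
9+6
8+7
That's 7 in total.

7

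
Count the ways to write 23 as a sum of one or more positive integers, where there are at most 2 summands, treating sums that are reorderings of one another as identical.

12

The partitions of 23 that satisfy the conditions:
23
22, 1
21, 2
20, 3
19, 4
18, 5
17, 6
16, 7
15, 8
14, 9
13, 10
12, 11
Counting gives 12.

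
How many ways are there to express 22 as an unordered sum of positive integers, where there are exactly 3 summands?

There are too many to list fully; the first 12 (by largest part) are:
20, 1, 1
19, 2, 1
18, 3, 1
18, 2, 2
17, 4, 1
17, 3, 2
16, 5, 1
16, 4, 2
16, 3, 3
15, 6, 1
15, 5, 2
15, 4, 3
…and 28 more, for 40 total.

40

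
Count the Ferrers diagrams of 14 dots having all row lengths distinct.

Listing the qualifying partitions of 14:
14
13+1
12+2
11+3
11+2+1
10+4
10+3+1
9+5
9+4+1
9+3+2
8+6
8+5+1
8+4+2
8+3+2+1
7+6+1
7+5+2
7+4+3
7+4+2+1
6+5+3
6+5+2+1
6+4+3+1
5+4+3+2

22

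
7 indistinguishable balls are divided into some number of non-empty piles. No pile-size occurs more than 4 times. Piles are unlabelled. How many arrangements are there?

13

Listing the qualifying partitions of 7:
7
6 + 1
5 + 2
5 + 1 + 1
4 + 3
4 + 2 + 1
4 + 1 + 1 + 1
3 + 3 + 1
3 + 2 + 2
3 + 2 + 1 + 1
3 + 1 + 1 + 1 + 1
2 + 2 + 2 + 1
2 + 2 + 1 + 1 + 1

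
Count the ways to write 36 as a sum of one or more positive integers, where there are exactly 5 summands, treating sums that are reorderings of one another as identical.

748

Counting exhaustively, 748 partitions satisfy the conditions.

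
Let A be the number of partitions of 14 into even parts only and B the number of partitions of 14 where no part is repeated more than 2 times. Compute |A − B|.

42

Partitions of 14 into even parts only: 15.
Partitions of 14 where no part is repeated more than 2 times: 57.
|15 − 57| = 42.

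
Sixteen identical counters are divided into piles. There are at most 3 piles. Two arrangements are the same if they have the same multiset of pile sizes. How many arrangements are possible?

A partial list (first 12 by largest part):
16
15 + 1
14 + 2
14 + 1 + 1
13 + 3
13 + 2 + 1
12 + 4
12 + 3 + 1
12 + 2 + 2
11 + 5
11 + 4 + 1
11 + 3 + 2
…and 18 more, for 30 total.

30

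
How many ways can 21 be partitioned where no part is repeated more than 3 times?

Direct enumeration gives 395 partitions.

395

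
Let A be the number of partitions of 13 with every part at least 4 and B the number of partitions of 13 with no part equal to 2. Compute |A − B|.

Partitions of 13 with every part at least 4: 5.
Partitions of 13 with no part equal to 2: 45.
|5 − 45| = 40.

40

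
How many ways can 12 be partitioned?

77

A full systematic count gives 77.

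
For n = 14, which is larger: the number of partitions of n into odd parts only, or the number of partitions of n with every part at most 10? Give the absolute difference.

106

Partitions of 14 into odd parts only: 22.
Partitions of 14 with every part at most 10: 128.
|22 − 128| = 106.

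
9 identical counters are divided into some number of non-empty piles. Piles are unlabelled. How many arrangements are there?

30

A partial list (first 12 by largest part):
9
8,1
7,2
7,1,1
6,3
6,2,1
6,1,1,1
5,4
5,3,1
5,2,2
5,2,1,1
5,1,1,1,1
…and 18 more, for 30 total.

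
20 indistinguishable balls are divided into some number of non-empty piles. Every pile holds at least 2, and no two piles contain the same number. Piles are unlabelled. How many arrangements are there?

There are too many to list fully; the first 12 (by largest part) are:
20
18, 2
17, 3
16, 4
15, 5
15, 3, 2
14, 6
14, 4, 2
13, 7
13, 5, 2
13, 4, 3
12, 8
…and 23 more, for 35 total.

35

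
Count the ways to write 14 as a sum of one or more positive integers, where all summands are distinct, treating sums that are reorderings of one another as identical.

22

Enumerating:
14
13, 1
12, 2
11, 3
11, 2, 1
10, 4
10, 3, 1
9, 5
9, 4, 1
9, 3, 2
8, 6
8, 5, 1
8, 4, 2
8, 3, 2, 1
7, 6, 1
7, 5, 2
7, 4, 3
7, 4, 2, 1
6, 5, 3
6, 5, 2, 1
6, 4, 3, 1
5, 4, 3, 2
Counting gives 22.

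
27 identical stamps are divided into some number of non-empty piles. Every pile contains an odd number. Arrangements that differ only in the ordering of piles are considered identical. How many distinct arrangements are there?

Direct enumeration gives 192 partitions.

192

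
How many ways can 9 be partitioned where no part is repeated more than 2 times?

16

The partitions of 9 that satisfy the conditions:
9
8, 1
7, 2
7, 1, 1
6, 3
6, 2, 1
5, 4
5, 3, 1
5, 2, 2
5, 2, 1, 1
4, 4, 1
4, 3, 2
4, 3, 1, 1
4, 2, 2, 1
3, 3, 2, 1
3, 2, 2, 1, 1
That's 16 in total.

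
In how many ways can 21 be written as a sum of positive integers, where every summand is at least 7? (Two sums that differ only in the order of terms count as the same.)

6

Enumerating:
21
14 + 7
13 + 8
12 + 9
11 + 10
7 + 7 + 7
Counting gives 6.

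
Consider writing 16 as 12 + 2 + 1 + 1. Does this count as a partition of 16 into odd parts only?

No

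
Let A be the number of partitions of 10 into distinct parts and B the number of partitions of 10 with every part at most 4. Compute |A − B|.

Partitions of 10 into distinct parts: 10.
Partitions of 10 with every part at most 4: 23.
|10 − 23| = 13.

13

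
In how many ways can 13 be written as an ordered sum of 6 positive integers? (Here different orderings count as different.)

792

Equivalently, choose which 5 of the 12 gaps become plus signs: C(12,5) = 792.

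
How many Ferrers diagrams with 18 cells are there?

There are 385 such partitions.

385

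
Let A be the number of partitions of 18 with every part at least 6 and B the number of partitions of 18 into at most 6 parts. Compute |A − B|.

Partitions of 18 with every part at least 6: 6.
Partitions of 18 into at most 6 parts: 199.
|6 − 199| = 193.

193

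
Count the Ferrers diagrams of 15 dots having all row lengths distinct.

There are too many to list fully; the first 12 (by largest part) are:
15
14, 1
13, 2
12, 3
12, 2, 1
11, 4
11, 3, 1
10, 5
10, 4, 1
10, 3, 2
9, 6
9, 5, 1
…and 15 more, for 27 total.

27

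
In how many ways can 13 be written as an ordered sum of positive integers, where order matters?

4096

The number of compositions of n is 2^(n−1); here 2^12 = 4096.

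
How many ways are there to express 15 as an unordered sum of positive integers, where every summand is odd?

27

A partial list (first 12 by largest part):
15
13, 1, 1
11, 3, 1
11, 1, 1, 1, 1
9, 5, 1
9, 3, 3
9, 3, 1, 1, 1
9, 1, 1, 1, 1, 1, 1
7, 7, 1
7, 5, 3
7, 5, 1, 1, 1
7, 3, 3, 1, 1
…and 15 more, for 27 total.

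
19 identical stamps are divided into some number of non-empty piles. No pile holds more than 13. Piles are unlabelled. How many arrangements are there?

Systematic enumeration (by largest part, then next-largest, …) yields 471.

471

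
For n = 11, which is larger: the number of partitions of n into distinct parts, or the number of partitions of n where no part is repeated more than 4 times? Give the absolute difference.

32

Partitions of 11 into distinct parts: 12.
Partitions of 11 where no part is repeated more than 4 times: 44.
|12 − 44| = 32.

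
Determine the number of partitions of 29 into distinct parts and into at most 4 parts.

165

Enumerating by decreasing first part gives 165 partitions in all.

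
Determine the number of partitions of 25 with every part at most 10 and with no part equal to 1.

251

Enumerating by decreasing first part gives 251 partitions in all.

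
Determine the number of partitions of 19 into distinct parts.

A partial list (first 12 by largest part):
19
18, 1
17, 2
16, 3
16, 2, 1
15, 4
15, 3, 1
14, 5
14, 4, 1
14, 3, 2
13, 6
13, 5, 1
…and 42 more, for 54 total.

54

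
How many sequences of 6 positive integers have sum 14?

1287

A composition of 14 into 6 positive parts is chosen by placing 5 dividers among the 13 gaps between 14 units: C(13,5) = 1287.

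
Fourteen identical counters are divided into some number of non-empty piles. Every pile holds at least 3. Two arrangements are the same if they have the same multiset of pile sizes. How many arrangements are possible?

Listing the qualifying partitions of 14:
14
3+11
4+10
5+9
6+8
3+3+8
7+7
3+4+7
3+5+6
4+4+6
4+5+5
3+3+3+5
3+3+4+4

13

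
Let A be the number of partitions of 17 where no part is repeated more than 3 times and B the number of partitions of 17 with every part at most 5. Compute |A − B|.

47

Partitions of 17 where no part is repeated more than 3 times: 166.
Partitions of 17 with every part at most 5: 119.
|166 − 119| = 47.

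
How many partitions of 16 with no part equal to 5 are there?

Systematic enumeration (by largest part, then next-largest, …) yields 175.

175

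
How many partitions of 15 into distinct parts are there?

27

A partial list (first 12 by largest part):
15
14, 1
13, 2
12, 3
12, 2, 1
11, 4
11, 3, 1
10, 5
10, 4, 1
10, 3, 2
9, 6
9, 5, 1
…and 15 more, for 27 total.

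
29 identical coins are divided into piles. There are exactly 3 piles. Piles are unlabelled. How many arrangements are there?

70

A partial list (first 12 by largest part):
27, 1, 1
26, 2, 1
25, 3, 1
25, 2, 2
24, 4, 1
24, 3, 2
23, 5, 1
23, 4, 2
23, 3, 3
22, 6, 1
22, 5, 2
22, 4, 3
…and 58 more, for 70 total.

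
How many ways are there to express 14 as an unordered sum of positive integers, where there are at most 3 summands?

24

Listing the qualifying partitions of 14:
14
13+1
12+2
12+1+1
11+3
11+2+1
10+4
10+3+1
10+2+2
9+5
9+4+1
9+3+2
8+6
8+5+1
8+4+2
8+3+3
7+7
7+6+1
7+5+2
7+4+3
6+6+2
6+5+3
6+4+4
5+5+4
Counting gives 24.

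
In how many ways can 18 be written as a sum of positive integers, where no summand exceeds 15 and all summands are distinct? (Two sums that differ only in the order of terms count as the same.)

43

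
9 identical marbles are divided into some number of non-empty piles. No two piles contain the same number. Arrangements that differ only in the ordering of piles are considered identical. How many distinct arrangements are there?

8

They are:
9
1,8
2,7
3,6
1,2,6
4,5
1,3,5
2,3,4
That's 8 in total.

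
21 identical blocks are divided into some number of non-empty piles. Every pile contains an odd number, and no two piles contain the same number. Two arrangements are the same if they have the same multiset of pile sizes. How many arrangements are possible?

8

Enumerating:
21
1+3+17
1+5+15
1+7+13
3+5+13
1+9+11
3+7+11
5+7+9
Counting gives 8.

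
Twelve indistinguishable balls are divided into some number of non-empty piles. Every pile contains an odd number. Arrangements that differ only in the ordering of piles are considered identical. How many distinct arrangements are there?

15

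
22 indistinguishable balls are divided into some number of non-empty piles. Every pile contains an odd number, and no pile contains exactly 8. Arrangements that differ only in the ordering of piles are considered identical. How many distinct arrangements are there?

89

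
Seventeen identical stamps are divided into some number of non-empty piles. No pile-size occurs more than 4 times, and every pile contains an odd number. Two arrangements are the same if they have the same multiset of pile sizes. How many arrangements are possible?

22

Listing the qualifying partitions of 17:
17
1 + 1 + 15
1 + 3 + 13
1 + 1 + 1 + 1 + 13
1 + 5 + 11
3 + 3 + 11
1 + 1 + 1 + 3 + 11
1 + 7 + 9
3 + 5 + 9
1 + 1 + 1 + 5 + 9
1 + 1 + 3 + 3 + 9
3 + 7 + 7
1 + 1 + 1 + 7 + 7
5 + 5 + 7
1 + 1 + 3 + 5 + 7
1 + 3 + 3 + 3 + 7
1 + 1 + 1 + 1 + 3 + 3 + 7
1 + 1 + 5 + 5 + 5
1 + 3 + 3 + 5 + 5
1 + 1 + 1 + 1 + 3 + 5 + 5
3 + 3 + 3 + 3 + 5
1 + 1 + 1 + 3 + 3 + 3 + 5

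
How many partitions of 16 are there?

231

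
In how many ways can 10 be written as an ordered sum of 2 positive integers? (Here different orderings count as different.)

9

Equivalently, choose which 1 of the 9 gaps become plus signs: C(9,1) = 9.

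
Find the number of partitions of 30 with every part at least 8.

Listing the qualifying partitions of 30:
30
22, 8
21, 9
20, 10
19, 11
18, 12
17, 13
16, 14
15, 15
14, 8, 8
13, 9, 8
12, 10, 8
12, 9, 9
11, 11, 8
11, 10, 9
10, 10, 10
That's 16 in total.

16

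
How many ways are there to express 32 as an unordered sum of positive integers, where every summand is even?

231

Enumerating by decreasing first part gives 231 partitions in all.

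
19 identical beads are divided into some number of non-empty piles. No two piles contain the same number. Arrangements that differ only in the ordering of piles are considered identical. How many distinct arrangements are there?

There are too many to list fully; the first 12 (by largest part) are:
19
18, 1
17, 2
16, 3
16, 2, 1
15, 4
15, 3, 1
14, 5
14, 4, 1
14, 3, 2
13, 6
13, 5, 1
…and 42 more, for 54 total.

54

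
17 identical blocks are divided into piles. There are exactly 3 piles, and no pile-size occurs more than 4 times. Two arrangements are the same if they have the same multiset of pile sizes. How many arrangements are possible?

They are:
1+1+15
1+2+14
1+3+13
2+2+13
1+4+12
2+3+12
1+5+11
2+4+11
3+3+11
1+6+10
2+5+10
3+4+10
1+7+9
2+6+9
3+5+9
4+4+9
1+8+8
2+7+8
3+6+8
4+5+8
3+7+7
4+6+7
5+5+7
5+6+6

24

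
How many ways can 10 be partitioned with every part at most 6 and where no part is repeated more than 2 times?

16

Enumerating:
6,4
6,3,1
6,2,2
6,2,1,1
5,5
5,4,1
5,3,2
5,3,1,1
5,2,2,1
4,4,2
4,4,1,1
4,3,3
4,3,2,1
4,2,2,1,1
3,3,2,2
3,3,2,1,1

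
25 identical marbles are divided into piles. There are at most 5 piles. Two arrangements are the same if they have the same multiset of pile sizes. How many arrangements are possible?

A full systematic count gives 377.

377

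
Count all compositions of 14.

The number of compositions of n is 2^(n−1); here 2^13 = 8192.

8192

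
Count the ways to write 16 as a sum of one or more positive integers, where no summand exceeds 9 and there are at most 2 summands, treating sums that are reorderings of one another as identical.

The partitions of 16 that satisfy the conditions:
9 + 7
8 + 8
Counting gives 2.

2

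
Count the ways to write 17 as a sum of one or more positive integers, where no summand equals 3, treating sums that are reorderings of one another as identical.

162

Systematic enumeration (by largest part, then next-largest, …) yields 162.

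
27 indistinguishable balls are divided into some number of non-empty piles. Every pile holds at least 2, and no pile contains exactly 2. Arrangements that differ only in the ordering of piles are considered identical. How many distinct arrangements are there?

191

There are 191 such partitions.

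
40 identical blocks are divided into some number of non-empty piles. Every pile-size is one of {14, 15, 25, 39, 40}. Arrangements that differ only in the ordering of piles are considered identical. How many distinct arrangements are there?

2

Listing the qualifying partitions of 40:
40
25 + 15
Counting gives 2.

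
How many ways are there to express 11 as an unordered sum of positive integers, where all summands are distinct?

They are:
11
10, 1
9, 2
8, 3
8, 2, 1
7, 4
7, 3, 1
6, 5
6, 4, 1
6, 3, 2
5, 4, 2
5, 3, 2, 1

12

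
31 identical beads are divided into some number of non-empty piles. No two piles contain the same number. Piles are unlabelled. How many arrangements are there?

Enumerating by decreasing first part gives 340 partitions in all.

340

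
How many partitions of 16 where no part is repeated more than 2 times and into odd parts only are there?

10

Enumerating:
1+15
3+13
5+11
1+1+3+11
7+9
1+1+5+9
1+3+3+9
1+1+7+7
1+3+5+7
3+3+5+5
Counting gives 10.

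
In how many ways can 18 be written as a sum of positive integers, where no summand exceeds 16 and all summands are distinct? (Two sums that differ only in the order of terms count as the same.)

44

There are too many to list fully; the first 12 (by largest part) are:
2 + 16
3 + 15
1 + 2 + 15
4 + 14
1 + 3 + 14
5 + 13
1 + 4 + 13
2 + 3 + 13
6 + 12
1 + 5 + 12
2 + 4 + 12
1 + 2 + 3 + 12
…and 32 more, for 44 total.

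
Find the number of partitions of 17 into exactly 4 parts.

There are too many to list fully; the first 12 (by largest part) are:
14, 1, 1, 1
13, 2, 1, 1
12, 3, 1, 1
12, 2, 2, 1
11, 4, 1, 1
11, 3, 2, 1
11, 2, 2, 2
10, 5, 1, 1
10, 4, 2, 1
10, 3, 3, 1
10, 3, 2, 2
9, 6, 1, 1
…and 27 more, for 39 total.

39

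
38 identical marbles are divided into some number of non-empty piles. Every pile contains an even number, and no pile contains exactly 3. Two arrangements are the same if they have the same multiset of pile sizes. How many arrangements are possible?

490

There are 490 such partitions.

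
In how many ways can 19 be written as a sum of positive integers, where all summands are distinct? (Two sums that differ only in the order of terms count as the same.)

54

A partial list (first 12 by largest part):
19
1, 18
2, 17
3, 16
1, 2, 16
4, 15
1, 3, 15
5, 14
1, 4, 14
2, 3, 14
6, 13
1, 5, 13
…and 42 more, for 54 total.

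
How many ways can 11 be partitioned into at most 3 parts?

16

Enumerating:
11
10+1
9+2
9+1+1
8+3
8+2+1
7+4
7+3+1
7+2+2
6+5
6+4+1
6+3+2
5+5+1
5+4+2
5+3+3
4+4+3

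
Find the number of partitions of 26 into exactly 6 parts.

282

Counting exhaustively, 282 partitions satisfy the conditions.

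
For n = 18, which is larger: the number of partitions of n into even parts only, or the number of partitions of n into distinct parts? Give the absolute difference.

16

Partitions of 18 into even parts only: 30.
Partitions of 18 into distinct parts: 46.
|30 − 46| = 16.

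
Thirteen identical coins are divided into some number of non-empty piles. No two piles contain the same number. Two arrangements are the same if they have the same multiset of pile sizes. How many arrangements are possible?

They are:
13
1 + 12
2 + 11
3 + 10
1 + 2 + 10
4 + 9
1 + 3 + 9
5 + 8
1 + 4 + 8
2 + 3 + 8
6 + 7
1 + 5 + 7
2 + 4 + 7
1 + 2 + 3 + 7
2 + 5 + 6
3 + 4 + 6
1 + 2 + 4 + 6
1 + 3 + 4 + 5

18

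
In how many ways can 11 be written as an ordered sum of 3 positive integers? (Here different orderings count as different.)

Equivalently, choose which 2 of the 10 gaps become plus signs: C(10,2) = 45.

45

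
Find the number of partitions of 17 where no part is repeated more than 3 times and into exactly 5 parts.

There are too many to list fully; the first 12 (by largest part) are:
12+2+1+1+1
11+3+1+1+1
11+2+2+1+1
10+4+1+1+1
10+3+2+1+1
10+2+2+2+1
9+5+1+1+1
9+4+2+1+1
9+3+3+1+1
9+3+2+2+1
8+6+1+1+1
8+5+2+1+1
…and 31 more, for 43 total.

43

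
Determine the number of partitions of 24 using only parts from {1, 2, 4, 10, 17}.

79

There are 79 such partitions.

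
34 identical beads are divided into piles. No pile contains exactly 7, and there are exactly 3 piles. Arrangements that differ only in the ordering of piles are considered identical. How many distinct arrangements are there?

83

Enumerating by decreasing first part gives 83 partitions in all.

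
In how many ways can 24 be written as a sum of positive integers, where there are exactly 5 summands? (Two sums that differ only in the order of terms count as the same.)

Counting exhaustively, 164 partitions satisfy the conditions.

164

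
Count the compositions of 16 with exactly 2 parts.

15

Place 1 bars in the 15 internal gaps of a row of 16 dots: C(15,1) = 15.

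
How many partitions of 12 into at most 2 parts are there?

The partitions of 12 that satisfy the conditions:
12
11, 1
10, 2
9, 3
8, 4
7, 5
6, 6

7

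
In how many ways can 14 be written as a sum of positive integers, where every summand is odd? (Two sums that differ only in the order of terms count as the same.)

Listing the qualifying partitions of 14:
13 + 1
11 + 3
11 + 1 + 1 + 1
9 + 5
9 + 3 + 1 + 1
9 + 1 + 1 + 1 + 1 + 1
7 + 7
7 + 5 + 1 + 1
7 + 3 + 3 + 1
7 + 3 + 1 + 1 + 1 + 1
7 + 1 + 1 + 1 + 1 + 1 + 1 + 1
5 + 5 + 3 + 1
5 + 5 + 1 + 1 + 1 + 1
5 + 3 + 3 + 3
5 + 3 + 3 + 1 + 1 + 1
5 + 3 + 1 + 1 + 1 + 1 + 1 + 1
5 + 1 + 1 + 1 + 1 + 1 + 1 + 1 + 1 + 1
3 + 3 + 3 + 3 + 1 + 1
3 + 3 + 3 + 1 + 1 + 1 + 1 + 1
3 + 3 + 1 + 1 + 1 + 1 + 1 + 1 + 1 + 1
3 + 1 + 1 + 1 + 1 + 1 + 1 + 1 + 1 + 1 + 1 + 1
1 + 1 + 1 + 1 + 1 + 1 + 1 + 1 + 1 + 1 + 1 + 1 + 1 + 1

22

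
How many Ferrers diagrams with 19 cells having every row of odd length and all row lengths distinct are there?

6

They are:
19
15+3+1
13+5+1
11+7+1
11+5+3
9+7+3
That's 6 in total.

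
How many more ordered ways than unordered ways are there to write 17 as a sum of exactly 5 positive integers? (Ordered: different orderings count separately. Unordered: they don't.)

1773

Ordered (compositions into 5 parts): C(16,4) = 1820.
Partitions of 17 into exactly 5 parts: 47.
Difference: 1820 − 47 = 1773.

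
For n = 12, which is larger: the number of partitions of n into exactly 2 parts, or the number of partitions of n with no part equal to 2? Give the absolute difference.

Partitions of 12 into exactly 2 parts: 6.
Partitions of 12 with no part equal to 2: 35.
|6 − 35| = 29.

29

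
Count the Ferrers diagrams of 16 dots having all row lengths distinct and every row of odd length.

Listing the qualifying partitions of 16:
15 + 1
13 + 3
11 + 5
9 + 7
7 + 5 + 3 + 1
Counting gives 5.

5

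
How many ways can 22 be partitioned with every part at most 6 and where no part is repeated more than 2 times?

A partial list (first 12 by largest part):
6+6+5+5
6+6+5+4+1
6+6+5+3+2
6+6+5+3+1+1
6+6+5+2+2+1
6+6+4+4+2
6+6+4+4+1+1
6+6+4+3+3
6+6+4+3+2+1
6+6+4+2+2+1+1
6+6+3+3+2+2
6+6+3+3+2+1+1
…and 24 more, for 36 total.

36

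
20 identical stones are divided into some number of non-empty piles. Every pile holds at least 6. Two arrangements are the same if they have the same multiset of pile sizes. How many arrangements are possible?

They are:
20
14+6
13+7
12+8
11+9
10+10
8+6+6
7+7+6

8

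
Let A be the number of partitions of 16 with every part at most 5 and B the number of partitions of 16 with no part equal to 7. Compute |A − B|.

100

Partitions of 16 with every part at most 5: 101.
Partitions of 16 with no part equal to 7: 201.
|101 − 201| = 100.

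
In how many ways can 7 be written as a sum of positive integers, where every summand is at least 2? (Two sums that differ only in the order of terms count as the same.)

4

Enumerating:
7
2,5
3,4
2,2,3
Counting gives 4.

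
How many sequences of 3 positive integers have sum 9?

28

Place 2 bars in the 8 internal gaps of a row of 9 dots: C(8,2) = 28.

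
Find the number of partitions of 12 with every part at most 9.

73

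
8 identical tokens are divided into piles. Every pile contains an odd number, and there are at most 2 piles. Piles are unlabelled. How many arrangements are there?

2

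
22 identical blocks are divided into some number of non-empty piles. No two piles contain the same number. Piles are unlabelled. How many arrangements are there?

89

A full systematic count gives 89.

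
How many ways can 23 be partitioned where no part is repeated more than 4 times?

Systematic enumeration (by largest part, then next-largest, …) yields 769.

769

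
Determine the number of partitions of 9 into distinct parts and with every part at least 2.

Enumerating:
9
2+7
3+6
4+5
2+3+4
That's 5 in total.

5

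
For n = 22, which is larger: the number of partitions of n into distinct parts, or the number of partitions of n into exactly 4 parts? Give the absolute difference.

Partitions of 22 into distinct parts: 89.
Partitions of 22 into exactly 4 parts: 84.
|89 − 84| = 5.

5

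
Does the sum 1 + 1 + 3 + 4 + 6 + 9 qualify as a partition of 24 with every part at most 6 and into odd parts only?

No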